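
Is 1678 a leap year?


No

Rules: divisible by 4 AND (not by 100 OR by 400)
1678 ÷ 4 = 419 remainder 2 → not divisible by 4
Not divisible by 4 → not a leap year


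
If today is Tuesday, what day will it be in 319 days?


Start: Tuesday (index 1)
(1 + 319) mod 7
= 320 mod 7
= 5
Index 5 → Saturday

Saturday


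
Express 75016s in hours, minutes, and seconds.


20h 50m 16s

Hours: 75016 ÷ 3600 = 20 remainder 3016
Minutes: 3016 ÷ 60 = 50 remainder 16
Seconds: 16


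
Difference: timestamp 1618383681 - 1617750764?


632917 seconds (175.8 hours / 7.33 days)

Difference = 1618383681 - 1617750764 = 632917 seconds
In hours: 632917 / 3600 ≈ 175.8
In days: 632917 / 86400 ≈ 7.33


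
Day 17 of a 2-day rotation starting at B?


Shift B

Shifts: A, B
Start: B (index 1)
Day 17: (1 + 17 - 1) mod 2
= 17 mod 2
= 1
Index 1 → shift B


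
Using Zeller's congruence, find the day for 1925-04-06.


Zeller's congruence:
q=6, m=4, k=25, j=19
h = (6 + ⌊13×5/5⌋ + 25 + ⌊25/4⌋ + ⌊19/4⌋ - 2×19) mod 7
= (6 + 13 + 25 + 6 + 4 - 38) mod 7
= 16 mod 7 = 2
h=2 → Monday

Monday


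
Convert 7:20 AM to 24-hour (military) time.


Input: 7:20 AM
AM hour stays: 7

07:20


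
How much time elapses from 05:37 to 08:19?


End time in minutes: 8×60 + 19 = 499
Start time in minutes: 5×60 + 37 = 337
Difference = 499 - 337 = 162 minutes
= 2 hours 42 minutes

2h 42m


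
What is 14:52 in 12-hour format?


Hour: 14
14 - 12 = 2 → PM

2:52 PM


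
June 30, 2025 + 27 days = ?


July 27, 2025

Start: June 30, 2025
Add 27 days
June 30 → July 1: 30 - 30 + 1 = 1 days (27 - 1 = 26 left)
July 1 + 26 = July 27, 2025


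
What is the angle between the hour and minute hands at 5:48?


Hour hand = 5×30 + 48×0.5 = 174.0°
Minute hand = 48×6 = 288°
Difference = |174.0 - 288| = 114.0°

114.0°


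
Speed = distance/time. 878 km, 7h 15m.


121.1 km/h

Distance: 878 km
Time: 7h 15m = 435 min = 435/60 = 29/4 hours
Speed = 878 ÷ (29/4) = 878 × 4 / 29 = 3512/29 ≈ 121.1 km/h


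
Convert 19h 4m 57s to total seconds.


Hours: 19 × 3600 = 68400
Minutes: 4 × 60 = 240
Seconds: 57
Total = 68400 + 240 + 57 = 68697

68697 seconds


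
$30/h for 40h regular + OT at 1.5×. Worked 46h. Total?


Regular: 40h × $30 = $1200.00
Overtime: 46 - 40 = 6h
OT pay: 6h × $30 × 1.5 = $270.00
Total = $1200.00 + $270.00 = $1470.00

$1470.00


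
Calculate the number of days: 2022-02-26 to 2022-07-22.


146 days

From February 26, 2022 to July 22, 2022
Rest of February 2022: 28 - 26 = 2
Full months: March 31, April 30, May 31, June 30
Days into July 2022: 22
Total = 2 + 31 + 30 + 31 + 30 + 22 = 146 days


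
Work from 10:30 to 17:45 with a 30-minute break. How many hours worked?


6h 45m (405 minutes)

Total time = (17×60+45) - (10×60+30)
= 1065 - 630 = 435 min
Minus break: 435 - 30 = 405 min
= 6h 45m


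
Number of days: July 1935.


31 days

Month: July (month 7)
July has 31 days


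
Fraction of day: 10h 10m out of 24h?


0.4236 (42.36%)

Total minutes: 10×60 + 10 = 610
Day = 24×60 = 1440 minutes
Fraction = 610/1440 ≈ 0.4236
As a percentage: 610/1440 × 100 ≈ 42.36%


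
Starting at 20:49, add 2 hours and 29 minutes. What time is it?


23:18

Start: 1249 minutes from midnight
Add: 149 minutes
Total: 1398 minutes
Hours: 1398 ÷ 60 = 23 remainder 18


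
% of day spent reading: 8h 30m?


Time: 510 minutes
Day: 1440 minutes
Percentage = (510/1440) × 100 ≈ 35.4%

35.4%


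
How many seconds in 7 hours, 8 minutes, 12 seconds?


25692 seconds

Hours: 7 × 3600 = 25200
Minutes: 8 × 60 = 480
Seconds: 12
Total = 25200 + 480 + 12 = 25692


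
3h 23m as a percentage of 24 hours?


Total minutes: 3×60 + 23 = 203
Day = 24×60 = 1440 minutes
Fraction = 203/1440 ≈ 0.1410
As a percentage: 203/1440 × 100 ≈ 14.10%

0.1410 (14.10%)


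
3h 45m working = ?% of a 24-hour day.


Time: 225 minutes
Day: 1440 minutes
Percentage = (225/1440) × 100 ≈ 15.6%

15.6%


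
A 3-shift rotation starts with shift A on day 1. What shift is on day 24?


Shifts: A, B, C
Start: A (index 0)
Day 24: (0 + 24 - 1) mod 3
= 23 mod 3
= 2
Index 2 → shift C

Shift C


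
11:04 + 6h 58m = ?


18:02

Start: 664 minutes from midnight
Add: 418 minutes
Total: 1082 minutes
Hours: 1082 ÷ 60 = 18 remainder 2


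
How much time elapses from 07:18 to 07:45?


End time in minutes: 7×60 + 45 = 465
Start time in minutes: 7×60 + 18 = 438
Difference = 465 - 438 = 27 minutes
= 0 hours 27 minutes

0h 27m


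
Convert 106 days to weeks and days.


Weeks: 106 ÷ 7 = 15 remainder 1

15 weeks 1 days


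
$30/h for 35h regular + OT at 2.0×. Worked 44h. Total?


$1590.00

Regular: 35h × $30 = $1050.00
Overtime: 44 - 35 = 9h
OT pay: 9h × $30 × 2.0 = $540.00
Total = $1050.00 + $540.00 = $1590.00


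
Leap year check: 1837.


No

Rules: divisible by 4 AND (not by 100 OR by 400)
1837 ÷ 4 = 459 remainder 1 → not divisible by 4
Not divisible by 4 → not a leap year


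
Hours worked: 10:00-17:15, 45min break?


6h 30m (390 minutes)

Total time = (17×60+15) - (10×60+0)
= 1035 - 600 = 435 min
Minus break: 435 - 45 = 390 min
= 6h 30m


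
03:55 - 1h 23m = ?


Start: 235 minutes from midnight
Subtract: 83 minutes
Remaining: 235 - 83 = 152
Hours: 2, Minutes: 32

02:32


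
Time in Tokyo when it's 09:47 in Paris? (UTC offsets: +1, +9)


Time difference = UTC+9 - UTC+1 = +8 hours
New hour = (9 + 8) mod 24
= 17 mod 24 = 17
Minutes unchanged → 17:47

17:47


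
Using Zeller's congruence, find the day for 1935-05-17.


Friday

Zeller's congruence:
q=17, m=5, k=35, j=19
h = (17 + ⌊13×6/5⌋ + 35 + ⌊35/4⌋ + ⌊19/4⌋ - 2×19) mod 7
= (17 + 15 + 35 + 8 + 4 - 38) mod 7
= 41 mod 7 = 6
h=6 → Friday


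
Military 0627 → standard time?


6:27 AM

Hour: 6
6 < 12 → AM


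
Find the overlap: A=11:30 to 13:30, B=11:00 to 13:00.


Meeting A: 690-810 (in minutes from midnight)
Meeting B: 660-780
Overlap start = max(690, 660) = 690
Overlap end = min(810, 780) = 780
Overlap = max(0, 780 - 690) = 90 min

90 minutes


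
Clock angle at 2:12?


6.0°

Hour hand = 2×30 + 12×0.5 = 66.0°
Minute hand = 12×6 = 72°
Difference = |66.0 - 72| = 6.0°


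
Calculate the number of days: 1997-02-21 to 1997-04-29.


67 days

From February 21, 1997 to April 29, 1997
Rest of February 1997: 28 - 21 = 7
Full months: March 31
Days into April 1997: 29
Total = 7 + 31 + 29 = 67 days


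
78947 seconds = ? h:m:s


21h 55m 47s

Hours: 78947 ÷ 3600 = 21 remainder 3347
Minutes: 3347 ÷ 60 = 55 remainder 47
Seconds: 47


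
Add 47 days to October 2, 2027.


Start: October 2, 2027
Add 47 days
October 2 → November 1: 31 - 2 + 1 = 30 days (47 - 30 = 17 left)
November 1 + 17 = November 18, 2027

November 18, 2027


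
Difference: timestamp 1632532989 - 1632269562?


Difference = 1632532989 - 1632269562 = 263427 seconds
In hours: 263427 / 3600 ≈ 73.2
In days: 263427 / 86400 ≈ 3.05

263427 seconds (73.2 hours / 3.05 days)


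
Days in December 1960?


Month: December (month 12)
December has 31 days

31 days


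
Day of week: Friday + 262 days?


Monday

Start: Friday (index 4)
(4 + 262) mod 7
= 266 mod 7
= 0
Index 0 → Monday


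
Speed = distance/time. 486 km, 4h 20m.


112.2 km/h

Distance: 486 km
Time: 4h 20m = 260 min = 260/60 = 13/3 hours
Speed = 486 ÷ (13/3) = 486 × 3 / 13 = 1458/13 ≈ 112.2 km/h


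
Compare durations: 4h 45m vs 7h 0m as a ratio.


19:28 (0.68)

Duration 1: 285 minutes
Duration 2: 420 minutes
Ratio = 285:420
GCD = 15
Simplified = 19:28
As a decimal: 19/28 ≈ 0.68


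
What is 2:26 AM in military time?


Input: 2:26 AM
AM hour stays: 2

02:26


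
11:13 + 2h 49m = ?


14:02

Start: 673 minutes from midnight
Add: 169 minutes
Total: 842 minutes
Hours: 842 ÷ 60 = 14 remainder 2


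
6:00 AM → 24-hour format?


Input: 6:00 AM
AM hour stays: 6

06:00


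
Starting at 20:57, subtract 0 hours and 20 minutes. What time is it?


20:37

Start: 1257 minutes from midnight
Subtract: 20 minutes
Remaining: 1257 - 20 = 1237
Hours: 20, Minutes: 37


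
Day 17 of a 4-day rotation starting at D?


Shift D

Shifts: A, B, C, D
Start: D (index 3)
Day 17: (3 + 17 - 1) mod 4
= 19 mod 4
= 3
Index 3 → shift D


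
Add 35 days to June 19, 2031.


Start: June 19, 2031
Add 35 days
June 19 → July 1: 30 - 19 + 1 = 12 days (35 - 12 = 23 left)
July 1 + 23 = July 24, 2031

July 24, 2031


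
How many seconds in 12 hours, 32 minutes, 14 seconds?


45134 seconds

Hours: 12 × 3600 = 43200
Minutes: 32 × 60 = 1920
Seconds: 14
Total = 43200 + 1920 + 14 = 45134


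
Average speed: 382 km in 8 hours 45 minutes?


Distance: 382 km
Time: 8h 45m = 525 min = 525/60 = 35/4 hours
Speed = 382 ÷ (35/4) = 382 × 4 / 35 = 1528/35 ≈ 43.7 km/h

43.7 km/h


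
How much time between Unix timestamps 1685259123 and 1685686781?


427658 seconds (118.8 hours / 4.95 days)

Difference = 1685686781 - 1685259123 = 427658 seconds
In hours: 427658 / 3600 ≈ 118.8
In days: 427658 / 86400 ≈ 4.95


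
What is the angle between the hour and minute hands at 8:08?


Hour hand = 8×30 + 8×0.5 = 244.0°
Minute hand = 8×6 = 48°
Difference = |244.0 - 48| = 196.0°
Since > 180°: 360 - 196.0 = 164.0°

164.0°


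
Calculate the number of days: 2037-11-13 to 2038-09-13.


304 days

From November 13, 2037 to September 13, 2038
Rest of November 2037: 30 - 13 = 17
Full months: December 31, January 31, February 2038 28, March 31, April 30, May 31, June 30, July 31, August 31
Days into September 2038: 13
Total = 17 + 31 + 31 + 28 + 31 + 30 + 31 + 30 + 31 + 31 + 13 = 304 days


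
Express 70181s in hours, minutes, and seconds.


Hours: 70181 ÷ 3600 = 19 remainder 1781
Minutes: 1781 ÷ 60 = 29 remainder 41
Seconds: 41

19h 29m 41s


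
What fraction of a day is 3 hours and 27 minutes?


Total minutes: 3×60 + 27 = 207
Day = 24×60 = 1440 minutes
Fraction = 207/1440 ≈ 0.1438
As a percentage: 207/1440 × 100 ≈ 14.38%

0.1438 (14.38%)


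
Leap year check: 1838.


No

Rules: divisible by 4 AND (not by 100 OR by 400)
1838 ÷ 4 = 459 remainder 2 → not divisible by 4
Not divisible by 4 → not a leap year


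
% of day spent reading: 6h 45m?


Time: 405 minutes
Day: 1440 minutes
Percentage = (405/1440) × 100 ≈ 28.1%

28.1%


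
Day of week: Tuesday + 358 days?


Wednesday

Start: Tuesday (index 1)
(1 + 358) mod 7
= 359 mod 7
= 2
Index 2 → Wednesday


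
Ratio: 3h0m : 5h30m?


Duration 1: 180 minutes
Duration 2: 330 minutes
Ratio = 180:330
GCD = 30
Simplified = 6:11
As a decimal: 6/11 ≈ 0.55

6:11 (0.55)


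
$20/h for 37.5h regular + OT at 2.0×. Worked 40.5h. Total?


Regular: 37.5h × $20 = $750.00
Overtime: 40.5 - 37.5 = 3.0h
OT pay: 3.0h × $20 × 2.0 = $120.00
Total = $750.00 + $120.00 = $870.00

$870.00


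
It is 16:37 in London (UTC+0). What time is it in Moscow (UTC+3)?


Time difference = UTC+3 - UTC+0 = +3 hours
New hour = (16 + 3) mod 24
= 19 mod 24 = 19
Minutes unchanged → 19:37

19:37


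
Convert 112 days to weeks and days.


Weeks: 112 ÷ 7 = 16 remainder 0

16 weeks 0 days


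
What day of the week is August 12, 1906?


Sunday

Zeller's congruence:
q=12, m=8, k=6, j=19
h = (12 + ⌊13×9/5⌋ + 6 + ⌊6/4⌋ + ⌊19/4⌋ - 2×19) mod 7
= (12 + 23 + 6 + 1 + 4 - 38) mod 7
= 8 mod 7 = 1
h=1 → Sunday


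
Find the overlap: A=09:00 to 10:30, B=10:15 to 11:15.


Meeting A: 540-630 (in minutes from midnight)
Meeting B: 615-675
Overlap start = max(540, 615) = 615
Overlap end = min(630, 675) = 630
Overlap = max(0, 630 - 615) = 15 min

15 minutes


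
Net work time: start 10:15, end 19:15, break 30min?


Total time = (19×60+15) - (10×60+15)
= 1155 - 615 = 540 min
Minus break: 540 - 30 = 510 min
= 8h 30m

8h 30m (510 minutes)


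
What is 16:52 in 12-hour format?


4:52 PM

Hour: 16
16 - 12 = 4 → PM


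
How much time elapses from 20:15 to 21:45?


End time in minutes: 21×60 + 45 = 1305
Start time in minutes: 20×60 + 15 = 1215
Difference = 1305 - 1215 = 90 minutes
= 1 hours 30 minutes

1h 30m


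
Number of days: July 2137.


31 days

Month: July (month 7)
July has 31 days


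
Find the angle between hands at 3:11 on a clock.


29.5°

Hour hand = 3×30 + 11×0.5 = 95.5°
Minute hand = 11×6 = 66°
Difference = |95.5 - 66| = 29.5°


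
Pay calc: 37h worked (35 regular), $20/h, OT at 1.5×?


Regular: 35h × $20 = $700.00
Overtime: 37 - 35 = 2h
OT pay: 2h × $20 × 1.5 = $60.00
Total = $700.00 + $60.00 = $760.00

$760.00


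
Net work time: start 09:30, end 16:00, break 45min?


Total time = (16×60+0) - (9×60+30)
= 960 - 570 = 390 min
Minus break: 390 - 45 = 345 min
= 5h 45m

5h 45m (345 minutes)


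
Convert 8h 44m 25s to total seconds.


Hours: 8 × 3600 = 28800
Minutes: 44 × 60 = 2640
Seconds: 25
Total = 28800 + 2640 + 25 = 31465

31465 seconds


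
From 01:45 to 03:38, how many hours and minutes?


End time in minutes: 3×60 + 38 = 218
Start time in minutes: 1×60 + 45 = 105
Difference = 218 - 105 = 113 minutes
= 1 hours 53 minutes

1h 53m


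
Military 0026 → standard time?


Hour: 0
0 → 12 AM (midnight)

12:26 AM


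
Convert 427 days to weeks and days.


Weeks: 427 ÷ 7 = 61 remainder 0

61 weeks 0 days


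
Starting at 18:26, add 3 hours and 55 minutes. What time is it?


22:21

Start: 1106 minutes from midnight
Add: 235 minutes
Total: 1341 minutes
Hours: 1341 ÷ 60 = 22 remainder 21


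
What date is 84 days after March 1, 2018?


Start: March 1, 2018
Add 84 days
March 1 → April 1: 31 - 1 + 1 = 31 days (84 - 31 = 53 left)
April 1 → May 1: 30 - 1 + 1 = 30 days (53 - 30 = 23 left)
May 1 + 23 = May 24, 2018

May 24, 2018


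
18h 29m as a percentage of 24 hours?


0.7701 (77.01%)

Total minutes: 18×60 + 29 = 1109
Day = 24×60 = 1440 minutes
Fraction = 1109/1440 ≈ 0.7701
As a percentage: 1109/1440 × 100 ≈ 77.01%


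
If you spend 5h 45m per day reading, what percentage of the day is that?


24.0%

Time: 345 minutes
Day: 1440 minutes
Percentage = (345/1440) × 100 ≈ 24.0%


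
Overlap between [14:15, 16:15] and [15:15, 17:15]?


Meeting A: 855-975 (in minutes from midnight)
Meeting B: 915-1035
Overlap start = max(855, 915) = 915
Overlap end = min(975, 1035) = 975
Overlap = max(0, 975 - 915) = 60 min

60 minutes


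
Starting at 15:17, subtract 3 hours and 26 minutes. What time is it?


Start: 917 minutes from midnight
Subtract: 206 minutes
Remaining: 917 - 206 = 711
Hours: 11, Minutes: 51

11:51


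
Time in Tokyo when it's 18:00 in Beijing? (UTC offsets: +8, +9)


19:00

Time difference = UTC+9 - UTC+8 = +1 hours
New hour = (18 + 1) mod 24
= 19 mod 24 = 19
Minutes unchanged → 19:00


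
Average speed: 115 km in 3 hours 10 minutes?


Distance: 115 km
Time: 3h 10m = 190 min = 190/60 = 19/6 hours
Speed = 115 ÷ (19/6) = 115 × 6 / 19 = 690/19 ≈ 36.3 km/h

36.3 km/h


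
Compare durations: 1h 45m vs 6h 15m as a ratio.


7:25 (0.28)

Duration 1: 105 minutes
Duration 2: 375 minutes
Ratio = 105:375
GCD = 15
Simplified = 7:25
As a decimal: 7/25 = 0.28


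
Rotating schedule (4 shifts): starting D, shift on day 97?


Shifts: A, B, C, D
Start: D (index 3)
Day 97: (3 + 97 - 1) mod 4
= 99 mod 4
= 3
Index 3 → shift D

Shift D


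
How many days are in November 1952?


Month: November (month 11)
November has 30 days

30 days


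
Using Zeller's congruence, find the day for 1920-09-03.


Zeller's congruence:
q=3, m=9, k=20, j=19
h = (3 + ⌊13×10/5⌋ + 20 + ⌊20/4⌋ + ⌊19/4⌋ - 2×19) mod 7
= (3 + 26 + 20 + 5 + 4 - 38) mod 7
= 20 mod 7 = 6
h=6 → Friday

Friday


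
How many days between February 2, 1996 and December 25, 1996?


327 days

From February 2, 1996 to December 25, 1996
Rest of February 1996: 29 - 2 = 27
Full months: March 31, April 30, May 31, June 30, July 31, August 31, September 30, October 31, November 30
Days into December 1996: 25
Total = 27 + 31 + 30 + 31 + 30 + 31 + 31 + 30 + 31 + 30 + 25 = 327 days


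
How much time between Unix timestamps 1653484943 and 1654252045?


767102 seconds (213.1 hours / 8.88 days)

Difference = 1654252045 - 1653484943 = 767102 seconds
In hours: 767102 / 3600 ≈ 213.1
In days: 767102 / 86400 ≈ 8.88


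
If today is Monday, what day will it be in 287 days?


Start: Monday (index 0)
(0 + 287) mod 7
= 287 mod 7
= 0
Index 0 → Monday

Monday


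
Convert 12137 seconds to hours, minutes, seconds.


Hours: 12137 ÷ 3600 = 3 remainder 1337
Minutes: 1337 ÷ 60 = 22 remainder 17
Seconds: 17

3h 22m 17s


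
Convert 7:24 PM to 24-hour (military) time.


19:24

Input: 7:24 PM
PM: 7 + 12 = 19


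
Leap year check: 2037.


No

Rules: divisible by 4 AND (not by 100 OR by 400)
2037 ÷ 4 = 509 remainder 1 → not divisible by 4
Not divisible by 4 → not a leap year


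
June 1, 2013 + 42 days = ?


Start: June 1, 2013
Add 42 days
June 1 → July 1: 30 - 1 + 1 = 30 days (42 - 30 = 12 left)
July 1 + 12 = July 13, 2013

July 13, 2013


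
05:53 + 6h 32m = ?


12:25

Start: 353 minutes from midnight
Add: 392 minutes
Total: 745 minutes
Hours: 745 ÷ 60 = 12 remainder 25


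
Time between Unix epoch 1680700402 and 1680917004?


Difference = 1680917004 - 1680700402 = 216602 seconds
In hours: 216602 / 3600 ≈ 60.2
In days: 216602 / 86400 ≈ 2.51

216602 seconds (60.2 hours / 2.51 days)


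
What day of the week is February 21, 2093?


Zeller's congruence:
q=21, m=14, k=92, j=20
h = (21 + ⌊13×15/5⌋ + 92 + ⌊92/4⌋ + ⌊20/4⌋ - 2×20) mod 7
= (21 + 39 + 92 + 23 + 5 - 40) mod 7
= 140 mod 7 = 0
h=0 → Saturday

Saturday


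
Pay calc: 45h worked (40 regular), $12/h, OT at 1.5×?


$570.00

Regular: 40h × $12 = $480.00
Overtime: 45 - 40 = 5h
OT pay: 5h × $12 × 1.5 = $90.00
Total = $480.00 + $90.00 = $570.00


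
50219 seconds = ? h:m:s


13h 56m 59s

Hours: 50219 ÷ 3600 = 13 remainder 3419
Minutes: 3419 ÷ 60 = 56 remainder 59
Seconds: 59


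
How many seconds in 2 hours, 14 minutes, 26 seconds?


Hours: 2 × 3600 = 7200
Minutes: 14 × 60 = 840
Seconds: 26
Total = 7200 + 840 + 26 = 8066

8066 seconds


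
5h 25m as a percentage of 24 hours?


Total minutes: 5×60 + 25 = 325
Day = 24×60 = 1440 minutes
Fraction = 325/1440 ≈ 0.2257
As a percentage: 325/1440 × 100 ≈ 22.57%

0.2257 (22.57%)


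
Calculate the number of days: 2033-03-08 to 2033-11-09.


246 days

From March 8, 2033 to November 9, 2033
Rest of March 2033: 31 - 8 = 23
Full months: April 30, May 31, June 30, July 31, August 31, September 30, October 31
Days into November 2033: 9
Total = 23 + 30 + 31 + 30 + 31 + 31 + 30 + 31 + 9 = 246 days


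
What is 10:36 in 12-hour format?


10:36 AM

Hour: 10
10 < 12 → AM


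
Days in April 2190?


30 days

Month: April (month 4)
April has 30 days


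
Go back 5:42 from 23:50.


Start: 1430 minutes from midnight
Subtract: 342 minutes
Remaining: 1430 - 342 = 1088
Hours: 18, Minutes: 8

18:08


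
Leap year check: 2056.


Rules: divisible by 4 AND (not by 100 OR by 400)
2056 ÷ 4 = 514 exactly → divisible by 4
2056 ÷ 100 = 20 remainder 56 → not divisible by 100
Divisible by 4 but not by 100 → leap year

Yes


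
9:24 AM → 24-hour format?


09:24

Input: 9:24 AM
AM hour stays: 9


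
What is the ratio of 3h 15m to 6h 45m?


13:27 (0.48)

Duration 1: 195 minutes
Duration 2: 405 minutes
Ratio = 195:405
GCD = 15
Simplified = 13:27
As a decimal: 13/27 ≈ 0.48


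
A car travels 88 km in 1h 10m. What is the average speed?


75.4 km/h

Distance: 88 km
Time: 1h 10m = 70 min = 70/60 = 7/6 hours
Speed = 88 ÷ (7/6) = 88 × 6 / 7 = 528/7 ≈ 75.4 km/h


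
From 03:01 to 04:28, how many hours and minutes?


1h 27m

End time in minutes: 4×60 + 28 = 268
Start time in minutes: 3×60 + 1 = 181
Difference = 268 - 181 = 87 minutes
= 1 hours 27 minutes


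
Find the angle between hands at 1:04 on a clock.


8.0°

Hour hand = 1×30 + 4×0.5 = 32.0°
Minute hand = 4×6 = 24°
Difference = |32.0 - 24| = 8.0°


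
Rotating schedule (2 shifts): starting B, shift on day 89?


Shifts: A, B
Start: B (index 1)
Day 89: (1 + 89 - 1) mod 2
= 89 mod 2
= 1
Index 1 → shift B

Shift B


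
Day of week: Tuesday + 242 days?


Start: Tuesday (index 1)
(1 + 242) mod 7
= 243 mod 7
= 5
Index 5 → Saturday

Saturday


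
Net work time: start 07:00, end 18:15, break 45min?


10h 30m (630 minutes)

Total time = (18×60+15) - (7×60+0)
= 1095 - 420 = 675 min
Minus break: 675 - 45 = 630 min
= 10h 30m


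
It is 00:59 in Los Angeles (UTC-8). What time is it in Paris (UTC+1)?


09:59

Time difference = UTC+1 - UTC-8 = +9 hours
New hour = (0 + 9) mod 24
= 9 mod 24 = 9
Minutes unchanged → 09:59


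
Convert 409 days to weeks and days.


Weeks: 409 ÷ 7 = 58 remainder 3

58 weeks 3 days


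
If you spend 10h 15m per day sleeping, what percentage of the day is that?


42.7%

Time: 615 minutes
Day: 1440 minutes
Percentage = (615/1440) × 100 ≈ 42.7%


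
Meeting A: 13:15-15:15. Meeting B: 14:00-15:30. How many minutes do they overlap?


Meeting A: 795-915 (in minutes from midnight)
Meeting B: 840-930
Overlap start = max(795, 840) = 840
Overlap end = min(915, 930) = 915
Overlap = max(0, 915 - 840) = 75 min

75 minutes


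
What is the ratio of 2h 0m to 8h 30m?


4:17 (0.24)

Duration 1: 120 minutes
Duration 2: 510 minutes
Ratio = 120:510
GCD = 30
Simplified = 4:17
As a decimal: 4/17 ≈ 0.24


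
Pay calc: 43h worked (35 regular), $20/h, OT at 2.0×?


Regular: 35h × $20 = $700.00
Overtime: 43 - 35 = 8h
OT pay: 8h × $20 × 2.0 = $320.00
Total = $700.00 + $320.00 = $1020.00

$1020.00


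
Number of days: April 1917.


Month: April (month 4)
April has 30 days

30 days


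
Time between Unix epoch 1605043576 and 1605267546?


Difference = 1605267546 - 1605043576 = 223970 seconds
In hours: 223970 / 3600 ≈ 62.2
In days: 223970 / 86400 ≈ 2.59

223970 seconds (62.2 hours / 2.59 days)


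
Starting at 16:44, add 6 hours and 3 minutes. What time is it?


Start: 1004 minutes from midnight
Add: 363 minutes
Total: 1367 minutes
Hours: 1367 ÷ 60 = 22 remainder 47

22:47


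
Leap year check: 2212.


Yes

Rules: divisible by 4 AND (not by 100 OR by 400)
2212 ÷ 4 = 553 exactly → divisible by 4
2212 ÷ 100 = 22 remainder 12 → not divisible by 100
Divisible by 4 but not by 100 → leap year


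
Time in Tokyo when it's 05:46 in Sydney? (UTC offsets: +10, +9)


04:46

Time difference = UTC+9 - UTC+10 = -1 hours
New hour = (5 -1) mod 24
= 4 mod 24 = 4
Minutes unchanged → 04:46


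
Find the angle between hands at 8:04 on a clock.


142.0°

Hour hand = 8×30 + 4×0.5 = 242.0°
Minute hand = 4×6 = 24°
Difference = |242.0 - 24| = 218.0°
Since > 180°: 360 - 218.0 = 142.0°


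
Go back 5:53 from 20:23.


Start: 1223 minutes from midnight
Subtract: 353 minutes
Remaining: 1223 - 353 = 870
Hours: 14, Minutes: 30

14:30


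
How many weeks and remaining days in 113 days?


16 weeks 1 days

Weeks: 113 ÷ 7 = 16 remainder 1


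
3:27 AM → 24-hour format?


Input: 3:27 AM
AM hour stays: 3

03:27


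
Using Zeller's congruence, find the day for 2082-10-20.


Zeller's congruence:
q=20, m=10, k=82, j=20
h = (20 + ⌊13×11/5⌋ + 82 + ⌊82/4⌋ + ⌊20/4⌋ - 2×20) mod 7
= (20 + 28 + 82 + 20 + 5 - 40) mod 7
= 115 mod 7 = 3
h=3 → Tuesday

Tuesday


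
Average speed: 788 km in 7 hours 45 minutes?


Distance: 788 km
Time: 7h 45m = 465 min = 465/60 = 31/4 hours
Speed = 788 ÷ (31/4) = 788 × 4 / 31 = 3152/31 ≈ 101.7 km/h

101.7 km/h


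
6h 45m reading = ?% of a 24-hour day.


Time: 405 minutes
Day: 1440 minutes
Percentage = (405/1440) × 100 ≈ 28.1%

28.1%


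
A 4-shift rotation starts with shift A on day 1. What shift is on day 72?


Shift D

Shifts: A, B, C, D
Start: A (index 0)
Day 72: (0 + 72 - 1) mod 4
= 71 mod 4
= 3
Index 3 → shift D


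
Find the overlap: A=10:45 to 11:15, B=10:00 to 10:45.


Meeting A: 645-675 (in minutes from midnight)
Meeting B: 600-645
Overlap start = max(645, 600) = 645
Overlap end = min(675, 645) = 645
Overlap = max(0, 645 - 645) = 0 min

0 minutes


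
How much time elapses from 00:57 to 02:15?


1h 18m

End time in minutes: 2×60 + 15 = 135
Start time in minutes: 0×60 + 57 = 57
Difference = 135 - 57 = 78 minutes
= 1 hours 18 minutes


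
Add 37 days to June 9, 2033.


July 16, 2033

Start: June 9, 2033
Add 37 days
June 9 → July 1: 30 - 9 + 1 = 22 days (37 - 22 = 15 left)
July 1 + 15 = July 16, 2033


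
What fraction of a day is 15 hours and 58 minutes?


0.6653 (66.53%)

Total minutes: 15×60 + 58 = 958
Day = 24×60 = 1440 minutes
Fraction = 958/1440 ≈ 0.6653
As a percentage: 958/1440 × 100 ≈ 66.53%


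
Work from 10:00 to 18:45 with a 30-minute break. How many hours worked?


8h 15m (495 minutes)

Total time = (18×60+45) - (10×60+0)
= 1125 - 600 = 525 min
Minus break: 525 - 30 = 495 min
= 8h 15m


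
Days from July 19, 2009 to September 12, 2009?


55 days

From July 19, 2009 to September 12, 2009
Rest of July 2009: 31 - 19 = 12
Full months: August 31
Days into September 2009: 12
Total = 12 + 31 + 12 = 55 days


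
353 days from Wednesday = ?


Start: Wednesday (index 2)
(2 + 353) mod 7
= 355 mod 7
= 5
Index 5 → Saturday

Saturday


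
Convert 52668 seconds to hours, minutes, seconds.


14h 37m 48s

Hours: 52668 ÷ 3600 = 14 remainder 2268
Minutes: 2268 ÷ 60 = 37 remainder 48
Seconds: 48


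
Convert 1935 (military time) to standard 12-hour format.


7:35 PM

Hour: 19
19 - 12 = 7 → PM


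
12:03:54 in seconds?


Hours: 12 × 3600 = 43200
Minutes: 3 × 60 = 180
Seconds: 54
Total = 43200 + 180 + 54 = 43434

43434 seconds


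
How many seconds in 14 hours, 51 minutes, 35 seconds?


53495 seconds

Hours: 14 × 3600 = 50400
Minutes: 51 × 60 = 3060
Seconds: 35
Total = 50400 + 3060 + 35 = 53495


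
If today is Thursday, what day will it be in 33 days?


Tuesday

Start: Thursday (index 3)
(3 + 33) mod 7
= 36 mod 7
= 1
Index 1 → Tuesday


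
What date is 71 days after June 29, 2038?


September 8, 2038

Start: June 29, 2038
Add 71 days
June 29 → July 1: 30 - 29 + 1 = 2 days (71 - 2 = 69 left)
July 1 → August 1: 31 - 1 + 1 = 31 days (69 - 31 = 38 left)
August 1 → September 1: 31 - 1 + 1 = 31 days (38 - 31 = 7 left)
September 1 + 7 = September 8, 2038


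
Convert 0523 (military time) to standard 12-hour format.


5:23 AM

Hour: 5
5 < 12 → AM


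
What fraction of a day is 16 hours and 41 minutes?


Total minutes: 16×60 + 41 = 1001
Day = 24×60 = 1440 minutes
Fraction = 1001/1440 ≈ 0.6951
As a percentage: 1001/1440 × 100 ≈ 69.51%

0.6951 (69.51%)


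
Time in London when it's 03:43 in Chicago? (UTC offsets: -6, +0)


09:43

Time difference = UTC+0 - UTC-6 = +6 hours
New hour = (3 + 6) mod 24
= 9 mod 24 = 9
Minutes unchanged → 09:43


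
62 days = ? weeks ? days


8 weeks 6 days

Weeks: 62 ÷ 7 = 8 remainder 6


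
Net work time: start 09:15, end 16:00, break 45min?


6h 0m (360 minutes)

Total time = (16×60+0) - (9×60+15)
= 960 - 555 = 405 min
Minus break: 405 - 45 = 360 min
= 6h 0m


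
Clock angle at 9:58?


Hour hand = 9×30 + 58×0.5 = 299.0°
Minute hand = 58×6 = 348°
Difference = |299.0 - 348| = 49.0°

49.0°


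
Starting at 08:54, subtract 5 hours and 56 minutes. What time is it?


Start: 534 minutes from midnight
Subtract: 356 minutes
Remaining: 534 - 356 = 178
Hours: 2, Minutes: 58

02:58


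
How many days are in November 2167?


30 days

Month: November (month 11)
November has 30 days


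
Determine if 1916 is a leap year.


Rules: divisible by 4 AND (not by 100 OR by 400)
1916 ÷ 4 = 479 exactly → divisible by 4
1916 ÷ 100 = 19 remainder 16 → not divisible by 100
Divisible by 4 but not by 100 → leap year

Yes


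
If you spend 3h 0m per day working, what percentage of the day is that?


12.5%

Time: 180 minutes
Day: 1440 minutes
Percentage = (180/1440) × 100 = 12.5%


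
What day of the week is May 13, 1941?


Tuesday

Zeller's congruence:
q=13, m=5, k=41, j=19
h = (13 + ⌊13×6/5⌋ + 41 + ⌊41/4⌋ + ⌊19/4⌋ - 2×19) mod 7
= (13 + 15 + 41 + 10 + 4 - 38) mod 7
= 45 mod 7 = 3
h=3 → Tuesday


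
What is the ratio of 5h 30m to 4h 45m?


22:19 (1.16)

Duration 1: 330 minutes
Duration 2: 285 minutes
Ratio = 330:285
GCD = 15
Simplified = 22:19
As a decimal: 22/19 ≈ 1.16


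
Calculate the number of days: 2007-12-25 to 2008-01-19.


25 days

From December 25, 2007 to January 19, 2008
Rest of December 2007: 31 - 25 = 6
Days into January 2008: 19
Total = 6 + 19 = 25 days


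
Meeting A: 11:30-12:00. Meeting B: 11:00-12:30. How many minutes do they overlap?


Meeting A: 690-720 (in minutes from midnight)
Meeting B: 660-750
Overlap start = max(690, 660) = 690
Overlap end = min(720, 750) = 720
Overlap = max(0, 720 - 690) = 30 min

30 minutes


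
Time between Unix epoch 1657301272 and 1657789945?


488673 seconds (135.7 hours / 5.66 days)

Difference = 1657789945 - 1657301272 = 488673 seconds
In hours: 488673 / 3600 ≈ 135.7
In days: 488673 / 86400 ≈ 5.66


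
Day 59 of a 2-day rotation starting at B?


Shift B

Shifts: A, B
Start: B (index 1)
Day 59: (1 + 59 - 1) mod 2
= 59 mod 2
= 1
Index 1 → shift B


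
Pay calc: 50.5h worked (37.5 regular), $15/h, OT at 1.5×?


$855.00

Regular: 37.5h × $15 = $562.50
Overtime: 50.5 - 37.5 = 13.0h
OT pay: 13.0h × $15 × 1.5 = $292.50
Total = $562.50 + $292.50 = $855.00


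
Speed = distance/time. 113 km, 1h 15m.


Distance: 113 km
Time: 1h 15m = 75 min = 75/60 = 5/4 hours
Speed = 113 ÷ (5/4) = 113 × 4 / 5 = 452/5 = 90.4 km/h

90.4 km/h


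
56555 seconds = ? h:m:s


Hours: 56555 ÷ 3600 = 15 remainder 2555
Minutes: 2555 ÷ 60 = 42 remainder 35
Seconds: 35

15h 42m 35s


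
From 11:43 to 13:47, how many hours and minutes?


2h 4m

End time in minutes: 13×60 + 47 = 827
Start time in minutes: 11×60 + 43 = 703
Difference = 827 - 703 = 124 minutes
= 2 hours 4 minutes


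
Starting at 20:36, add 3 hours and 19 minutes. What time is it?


Start: 1236 minutes from midnight
Add: 199 minutes
Total: 1435 minutes
Hours: 1435 ÷ 60 = 23 remainder 55

23:55


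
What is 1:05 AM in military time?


01:05

Input: 1:05 AM
AM hour stays: 1


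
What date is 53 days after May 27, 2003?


Start: May 27, 2003
Add 53 days
May 27 → June 1: 31 - 27 + 1 = 5 days (53 - 5 = 48 left)
June 1 → July 1: 30 - 1 + 1 = 30 days (48 - 30 = 18 left)
July 1 + 18 = July 19, 2003

July 19, 2003


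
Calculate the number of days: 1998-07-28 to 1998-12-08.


133 days

From July 28, 1998 to December 8, 1998
Rest of July 1998: 31 - 28 = 3
Full months: August 31, September 30, October 31, November 30
Days into December 1998: 8
Total = 3 + 31 + 30 + 31 + 30 + 8 = 133 days


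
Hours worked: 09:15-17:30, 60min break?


Total time = (17×60+30) - (9×60+15)
= 1050 - 555 = 495 min
Minus break: 495 - 60 = 435 min
= 7h 15m

7h 15m (435 minutes)


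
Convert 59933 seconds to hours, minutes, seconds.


Hours: 59933 ÷ 3600 = 16 remainder 2333
Minutes: 2333 ÷ 60 = 38 remainder 53
Seconds: 53

16h 38m 53s


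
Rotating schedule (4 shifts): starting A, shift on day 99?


Shifts: A, B, C, D
Start: A (index 0)
Day 99: (0 + 99 - 1) mod 4
= 98 mod 4
= 2
Index 2 → shift C

Shift C


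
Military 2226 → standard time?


Hour: 22
22 - 12 = 10 → PM

10:26 PM


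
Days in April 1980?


30 days

Month: April (month 4)
April has 30 days


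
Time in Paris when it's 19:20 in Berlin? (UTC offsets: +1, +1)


Time difference = UTC+1 - UTC+1 = +0 hours
New hour = (19 + 0) mod 24
= 19 mod 24 = 19
Minutes unchanged → 19:20

19:20


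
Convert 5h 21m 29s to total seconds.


19289 seconds

Hours: 5 × 3600 = 18000
Minutes: 21 × 60 = 1260
Seconds: 29
Total = 18000 + 1260 + 29 = 19289


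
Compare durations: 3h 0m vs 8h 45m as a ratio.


Duration 1: 180 minutes
Duration 2: 525 minutes
Ratio = 180:525
GCD = 15
Simplified = 12:35
As a decimal: 12/35 ≈ 0.34

12:35 (0.34)


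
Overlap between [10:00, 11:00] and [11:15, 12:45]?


0 minutes

Meeting A: 600-660 (in minutes from midnight)
Meeting B: 675-765
Overlap start = max(600, 675) = 675
Overlap end = min(660, 765) = 660
Overlap = max(0, 660 - 675) = 0 min


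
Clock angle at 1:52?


104.0°

Hour hand = 1×30 + 52×0.5 = 56.0°
Minute hand = 52×6 = 312°
Difference = |56.0 - 312| = 256.0°
Since > 180°: 360 - 256.0 = 104.0°


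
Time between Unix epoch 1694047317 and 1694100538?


53221 seconds (14.8 hours / 0.62 days)

Difference = 1694100538 - 1694047317 = 53221 seconds
In hours: 53221 / 3600 ≈ 14.8
In days: 53221 / 86400 ≈ 0.62


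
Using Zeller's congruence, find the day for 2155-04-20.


Zeller's congruence:
q=20, m=4, k=55, j=21
h = (20 + ⌊13×5/5⌋ + 55 + ⌊55/4⌋ + ⌊21/4⌋ - 2×21) mod 7
= (20 + 13 + 55 + 13 + 5 - 42) mod 7
= 64 mod 7 = 1
h=1 → Sunday

Sunday


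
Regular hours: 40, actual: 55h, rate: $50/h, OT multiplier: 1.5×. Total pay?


Regular: 40h × $50 = $2000.00
Overtime: 55 - 40 = 15h
OT pay: 15h × $50 × 1.5 = $1125.00
Total = $2000.00 + $1125.00 = $3125.00

$3125.00


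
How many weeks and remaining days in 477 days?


68 weeks 1 days

Weeks: 477 ÷ 7 = 68 remainder 1


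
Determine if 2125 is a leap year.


No

Rules: divisible by 4 AND (not by 100 OR by 400)
2125 ÷ 4 = 531 remainder 1 → not divisible by 4
Not divisible by 4 → not a leap year


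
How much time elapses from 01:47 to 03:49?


End time in minutes: 3×60 + 49 = 229
Start time in minutes: 1×60 + 47 = 107
Difference = 229 - 107 = 122 minutes
= 2 hours 2 minutes

2h 2m


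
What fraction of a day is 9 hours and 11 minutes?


Total minutes: 9×60 + 11 = 551
Day = 24×60 = 1440 minutes
Fraction = 551/1440 ≈ 0.3826
As a percentage: 551/1440 × 100 ≈ 38.26%

0.3826 (38.26%)


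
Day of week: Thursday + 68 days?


Tuesday

Start: Thursday (index 3)
(3 + 68) mod 7
= 71 mod 7
= 1
Index 1 → Tuesday


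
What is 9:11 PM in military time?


21:11

Input: 9:11 PM
PM: 9 + 12 = 21


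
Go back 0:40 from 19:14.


Start: 1154 minutes from midnight
Subtract: 40 minutes
Remaining: 1154 - 40 = 1114
Hours: 18, Minutes: 34

18:34


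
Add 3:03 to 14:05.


Start: 845 minutes from midnight
Add: 183 minutes
Total: 1028 minutes
Hours: 1028 ÷ 60 = 17 remainder 8

17:08


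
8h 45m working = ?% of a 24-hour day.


36.5%

Time: 525 minutes
Day: 1440 minutes
Percentage = (525/1440) × 100 ≈ 36.5%


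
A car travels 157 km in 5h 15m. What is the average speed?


29.9 km/h

Distance: 157 km
Time: 5h 15m = 315 min = 315/60 = 21/4 hours
Speed = 157 ÷ (21/4) = 157 × 4 / 21 = 628/21 ≈ 29.9 km/h


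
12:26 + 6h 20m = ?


18:46

Start: 746 minutes from midnight
Add: 380 minutes
Total: 1126 minutes
Hours: 1126 ÷ 60 = 18 remainder 46


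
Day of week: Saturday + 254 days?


Monday

Start: Saturday (index 5)
(5 + 254) mod 7
= 259 mod 7
= 0
Index 0 → Monday


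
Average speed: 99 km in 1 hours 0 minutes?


99.0 km/h

Distance: 99 km
Time: 1 hours
Speed = 99 / 1 = 99.0 km/h


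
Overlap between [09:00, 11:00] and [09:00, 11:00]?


120 minutes

Meeting A: 540-660 (in minutes from midnight)
Meeting B: 540-660
Overlap start = max(540, 540) = 540
Overlap end = min(660, 660) = 660
Overlap = max(0, 660 - 540) = 120 min


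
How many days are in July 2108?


31 days

Month: July (month 7)
July has 31 days


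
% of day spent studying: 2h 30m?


10.4%

Time: 150 minutes
Day: 1440 minutes
Percentage = (150/1440) × 100 ≈ 10.4%


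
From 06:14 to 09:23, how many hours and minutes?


End time in minutes: 9×60 + 23 = 563
Start time in minutes: 6×60 + 14 = 374
Difference = 563 - 374 = 189 minutes
= 3 hours 9 minutes

3h 9m


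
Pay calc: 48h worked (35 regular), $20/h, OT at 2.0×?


$1220.00

Regular: 35h × $20 = $700.00
Overtime: 48 - 35 = 13h
OT pay: 13h × $20 × 2.0 = $520.00
Total = $700.00 + $520.00 = $1220.00


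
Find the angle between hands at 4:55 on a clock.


177.5°

Hour hand = 4×30 + 55×0.5 = 147.5°
Minute hand = 55×6 = 330°
Difference = |147.5 - 330| = 182.5°
Since > 180°: 360 - 182.5 = 177.5°


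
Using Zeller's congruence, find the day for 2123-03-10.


Zeller's congruence:
q=10, m=3, k=23, j=21
h = (10 + ⌊13×4/5⌋ + 23 + ⌊23/4⌋ + ⌊21/4⌋ - 2×21) mod 7
= (10 + 10 + 23 + 5 + 5 - 42) mod 7
= 11 mod 7 = 4
h=4 → Wednesday

Wednesday


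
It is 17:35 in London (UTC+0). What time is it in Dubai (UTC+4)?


21:35

Time difference = UTC+4 - UTC+0 = +4 hours
New hour = (17 + 4) mod 24
= 21 mod 24 = 21
Minutes unchanged → 21:35


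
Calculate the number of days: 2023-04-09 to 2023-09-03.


147 days

From April 9, 2023 to September 3, 2023
Rest of April 2023: 30 - 9 = 21
Full months: May 31, June 30, July 31, August 31
Days into September 2023: 3
Total = 21 + 31 + 30 + 31 + 31 + 3 = 147 days


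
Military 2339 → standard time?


Hour: 23
23 - 12 = 11 → PM

11:39 PM


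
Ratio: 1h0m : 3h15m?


Duration 1: 60 minutes
Duration 2: 195 minutes
Ratio = 60:195
GCD = 15
Simplified = 4:13
As a decimal: 4/13 ≈ 0.31

4:13 (0.31)


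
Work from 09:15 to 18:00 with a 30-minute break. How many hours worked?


8h 15m (495 minutes)

Total time = (18×60+0) - (9×60+15)
= 1080 - 555 = 525 min
Minus break: 525 - 30 = 495 min
= 8h 15m


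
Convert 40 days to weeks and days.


Weeks: 40 ÷ 7 = 5 remainder 5

5 weeks 5 days


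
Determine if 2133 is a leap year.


No

Rules: divisible by 4 AND (not by 100 OR by 400)
2133 ÷ 4 = 533 remainder 1 → not divisible by 4
Not divisible by 4 → not a leap year


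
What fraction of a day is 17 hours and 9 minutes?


0.7146 (71.46%)

Total minutes: 17×60 + 9 = 1029
Day = 24×60 = 1440 minutes
Fraction = 1029/1440 ≈ 0.7146
As a percentage: 1029/1440 × 100 ≈ 71.46%


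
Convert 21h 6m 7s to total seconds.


Hours: 21 × 3600 = 75600
Minutes: 6 × 60 = 360
Seconds: 7
Total = 75600 + 360 + 7 = 75967

75967 seconds


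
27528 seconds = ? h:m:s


7h 38m 48s

Hours: 27528 ÷ 3600 = 7 remainder 2328
Minutes: 2328 ÷ 60 = 38 remainder 48
Seconds: 48


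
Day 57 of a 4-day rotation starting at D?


Shifts: A, B, C, D
Start: D (index 3)
Day 57: (3 + 57 - 1) mod 4
= 59 mod 4
= 3
Index 3 → shift D

Shift D


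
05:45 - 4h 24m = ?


Start: 345 minutes from midnight
Subtract: 264 minutes
Remaining: 345 - 264 = 81
Hours: 1, Minutes: 21

01:21


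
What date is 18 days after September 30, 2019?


Start: September 30, 2019
Add 18 days
September 30 → October 1: 30 - 30 + 1 = 1 days (18 - 1 = 17 left)
October 1 + 17 = October 18, 2019

October 18, 2019


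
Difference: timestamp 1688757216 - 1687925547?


831669 seconds (231.0 hours / 9.63 days)

Difference = 1688757216 - 1687925547 = 831669 seconds
In hours: 831669 / 3600 ≈ 231.0
In days: 831669 / 86400 ≈ 9.63


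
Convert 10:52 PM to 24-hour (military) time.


22:52

Input: 10:52 PM
PM: 10 + 12 = 22


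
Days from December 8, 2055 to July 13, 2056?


218 days

From December 8, 2055 to July 13, 2056
Rest of December 2055: 31 - 8 = 23
Full months: January 31, February 2056 29, March 31, April 30, May 31, June 30
Days into July 2056: 13
Total = 23 + 31 + 29 + 31 + 30 + 31 + 30 + 13 = 218 days
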